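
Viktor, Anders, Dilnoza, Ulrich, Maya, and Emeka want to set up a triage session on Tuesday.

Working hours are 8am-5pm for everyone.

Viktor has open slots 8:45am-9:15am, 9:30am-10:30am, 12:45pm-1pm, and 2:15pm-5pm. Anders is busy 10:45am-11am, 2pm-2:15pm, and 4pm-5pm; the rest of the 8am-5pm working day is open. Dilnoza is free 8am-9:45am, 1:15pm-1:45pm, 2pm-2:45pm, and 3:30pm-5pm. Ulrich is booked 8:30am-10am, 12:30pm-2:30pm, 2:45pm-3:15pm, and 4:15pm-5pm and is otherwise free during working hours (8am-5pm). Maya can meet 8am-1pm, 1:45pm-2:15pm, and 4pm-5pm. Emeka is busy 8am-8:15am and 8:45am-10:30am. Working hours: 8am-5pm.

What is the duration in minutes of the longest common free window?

0 minutes

Anders free within 08:00–17:00: 08:00–10:45, 11:00–14:00, 14:15–16:00.
Ulrich free within 08:00–17:00: 08:00–08:30, 10:00–12:30, 14:30–14:45, 15:15–16:15.
Emeka free within 08:00–17:00: 08:15–08:45, 10:30–17:00.
Viktor ∩ Anders: 08:45–09:15, 09:30–10:30, 12:45–13:00, 14:15–16:00.
Viktor ∩ Anders ∩ Dilnoza: 08:45–09:15, 09:30–09:45, 14:15–14:45, 15:30–16:00.
Viktor ∩ Anders ∩ Dilnoza ∩ Ulrich: 14:30–14:45, 15:30–16:00.
Viktor ∩ Anders ∩ Dilnoza ∩ Ulrich ∩ Maya: (none).
Viktor ∩ Anders ∩ Dilnoza ∩ Ulrich ∩ Maya ∩ Emeka: (none).
No common window.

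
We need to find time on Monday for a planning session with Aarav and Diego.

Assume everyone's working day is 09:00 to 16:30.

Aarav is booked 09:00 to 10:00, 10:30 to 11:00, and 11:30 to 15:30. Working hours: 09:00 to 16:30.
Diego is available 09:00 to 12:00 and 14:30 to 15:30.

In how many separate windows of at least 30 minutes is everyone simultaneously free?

Aarav free within 09:00–16:30: 10:00–10:30, 11:00–11:30, 15:30–16:30.
Aarav ∩ Diego: 10:00–10:30, 11:00–11:30.
Windows ≥ 30 min: 10:00–10:30, 11:00–11:30.
That's 2 windows.

2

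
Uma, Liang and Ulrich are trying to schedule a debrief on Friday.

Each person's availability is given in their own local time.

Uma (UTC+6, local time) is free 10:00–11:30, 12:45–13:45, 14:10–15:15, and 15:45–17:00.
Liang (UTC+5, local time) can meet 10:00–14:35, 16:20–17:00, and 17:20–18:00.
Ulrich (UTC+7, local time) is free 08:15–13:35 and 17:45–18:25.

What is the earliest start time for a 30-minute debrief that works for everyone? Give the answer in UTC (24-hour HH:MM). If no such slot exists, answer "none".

Uma → UTC: 04:00–05:30, 06:45–07:45, 08:10–09:15, 09:45–11:00.
Liang → UTC: 05:00–09:35, 11:20–12:00, 12:20–13:00.
Ulrich → UTC: 01:15–06:35, 10:45–11:25.
Uma ∩ Liang: 05:00–05:30, 06:45–07:45, 08:10–09:15.
Uma ∩ Liang ∩ Ulrich: 05:00–05:30.
Windows ≥ 30 min: 05:00–05:30.
Earliest such window starts at 05:00.

05:00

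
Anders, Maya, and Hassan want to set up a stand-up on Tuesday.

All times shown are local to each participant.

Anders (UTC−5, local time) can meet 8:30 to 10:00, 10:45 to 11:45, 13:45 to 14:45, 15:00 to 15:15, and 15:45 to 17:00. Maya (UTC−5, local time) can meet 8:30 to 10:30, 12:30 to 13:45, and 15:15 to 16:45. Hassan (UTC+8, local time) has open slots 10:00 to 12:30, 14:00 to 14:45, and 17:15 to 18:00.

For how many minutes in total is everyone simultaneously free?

0 minutes

Anders → UTC: 13:30–15:00, 15:45–16:45, 18:45–19:45, 20:00–20:15, 20:45–22:00.
Maya → UTC: 13:30–15:30, 17:30–18:45, 20:15–21:45.
Hassan → UTC: 02:00–04:30, 06:00–06:45, 09:15–10:00.
Anders ∩ Maya: 13:30–15:00, 20:45–21:45.
Anders ∩ Maya ∩ Hassan: (none).
Total common minutes: 0.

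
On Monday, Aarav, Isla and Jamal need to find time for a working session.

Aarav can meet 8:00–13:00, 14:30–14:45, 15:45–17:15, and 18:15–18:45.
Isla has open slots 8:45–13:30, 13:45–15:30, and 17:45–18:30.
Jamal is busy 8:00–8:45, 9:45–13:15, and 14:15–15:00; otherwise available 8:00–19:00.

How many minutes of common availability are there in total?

Jamal free within 08:00–19:00: 08:45–09:45, 13:15–14:15, 15:00–19:00.
Aarav ∩ Isla: 08:45–13:00, 14:30–14:45, 18:15–18:30.
Aarav ∩ Isla ∩ Jamal: 08:45–09:45, 18:15–18:30.
Total common minutes: 60 + 15 = 75.

75 minutes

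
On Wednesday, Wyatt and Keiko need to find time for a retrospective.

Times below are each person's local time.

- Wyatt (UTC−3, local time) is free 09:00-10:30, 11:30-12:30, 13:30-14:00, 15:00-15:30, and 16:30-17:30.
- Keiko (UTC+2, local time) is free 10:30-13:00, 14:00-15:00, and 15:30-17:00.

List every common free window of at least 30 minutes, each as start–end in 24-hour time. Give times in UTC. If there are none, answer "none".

Wyatt → UTC: 12:00–13:30, 14:30–15:30, 16:30–17:00, 18:00–18:30, 19:30–20:30.
Keiko → UTC: 08:30–11:00, 12:00–13:00, 13:30–15:00.
Wyatt ∩ Keiko: 12:00–13:00, 14:30–15:00.
Windows ≥ 30 min: 12:00–13:00, 14:30–15:00.

12:00–13:00, 14:30–15:00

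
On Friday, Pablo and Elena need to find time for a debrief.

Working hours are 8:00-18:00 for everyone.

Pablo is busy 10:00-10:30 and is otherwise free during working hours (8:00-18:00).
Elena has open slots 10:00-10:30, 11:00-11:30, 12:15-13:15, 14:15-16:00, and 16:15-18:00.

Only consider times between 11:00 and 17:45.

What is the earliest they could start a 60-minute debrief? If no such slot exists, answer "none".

12:15

Pablo free within 08:00–18:00: 08:00–10:00, 10:30–18:00.
Pablo ∩ Elena: 11:00–11:30, 12:15–13:15, 14:15–16:00, 16:15–18:00.
Restricted to 11:00–17:45: 11:00–11:30, 12:15–13:15, 14:15–16:00, 16:15–17:45.
Windows ≥ 60 min: 12:15–13:15, 14:15–16:00, 16:15–17:45.
Earliest such window starts at 12:15.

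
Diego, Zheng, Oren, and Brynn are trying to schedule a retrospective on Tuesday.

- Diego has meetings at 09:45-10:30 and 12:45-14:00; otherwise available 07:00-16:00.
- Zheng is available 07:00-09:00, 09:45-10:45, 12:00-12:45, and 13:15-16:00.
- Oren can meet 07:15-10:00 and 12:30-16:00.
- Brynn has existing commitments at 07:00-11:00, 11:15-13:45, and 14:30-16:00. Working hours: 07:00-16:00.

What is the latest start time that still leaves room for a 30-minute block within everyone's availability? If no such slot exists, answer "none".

Diego free within 07:00–16:00: 07:00–09:45, 10:30–12:45, 14:00–16:00.
Brynn free within 07:00–16:00: 11:00–11:15, 13:45–14:30.
Diego ∩ Zheng: 07:00–09:00, 10:30–10:45, 12:00–12:45, 14:00–16:00.
Diego ∩ Zheng ∩ Oren: 07:15–09:00, 12:30–12:45, 14:00–16:00.
Diego ∩ Zheng ∩ Oren ∩ Brynn: 14:00–14:30.
Windows ≥ 30 min: 14:00–14:30.
Latest start in the last window 14:00–14:30 is 14:30 − 30 min = 14:00.

14:00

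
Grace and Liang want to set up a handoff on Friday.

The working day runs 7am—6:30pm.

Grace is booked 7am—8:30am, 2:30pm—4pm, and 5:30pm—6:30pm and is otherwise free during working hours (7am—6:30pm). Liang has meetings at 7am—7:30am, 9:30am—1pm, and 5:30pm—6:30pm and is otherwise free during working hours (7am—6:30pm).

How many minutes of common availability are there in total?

240 minutes

Grace free within 07:00–18:30: 08:30–14:30, 16:00–17:30.
Liang free within 07:00–18:30: 07:30–09:30, 13:00–17:30.
Grace ∩ Liang: 08:30–09:30, 13:00–14:30, 16:00–17:30.
Total common minutes: 60 + 90 + 90 = 240.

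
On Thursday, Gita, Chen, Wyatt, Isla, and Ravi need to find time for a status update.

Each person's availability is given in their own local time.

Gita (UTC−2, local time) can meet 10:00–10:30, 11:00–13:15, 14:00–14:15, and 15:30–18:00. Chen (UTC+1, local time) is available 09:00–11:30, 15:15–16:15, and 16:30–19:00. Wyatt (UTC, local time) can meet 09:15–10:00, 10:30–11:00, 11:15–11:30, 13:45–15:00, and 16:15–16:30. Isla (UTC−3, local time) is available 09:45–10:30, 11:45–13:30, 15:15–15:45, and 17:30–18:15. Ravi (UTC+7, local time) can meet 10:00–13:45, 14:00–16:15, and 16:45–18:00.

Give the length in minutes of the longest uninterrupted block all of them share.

0 minutes

Gita → UTC: 12:00–12:30, 13:00–15:15, 16:00–16:15, 17:30–20:00.
Chen → UTC: 08:00–10:30, 14:15–15:15, 15:30–18:00.
Wyatt → UTC: 09:15–10:00, 10:30–11:00, 11:15–11:30, 13:45–15:00, 16:15–16:30.
Isla → UTC: 12:45–13:30, 14:45–16:30, 18:15–18:45, 20:30–21:15.
Ravi → UTC: 03:00–06:45, 07:00–09:15, 09:45–11:00.
Gita ∩ Chen: 14:15–15:15, 16:00–16:15, 17:30–18:00.
Gita ∩ Chen ∩ Wyatt: 14:15–15:00.
Gita ∩ Chen ∩ Wyatt ∩ Isla: 14:45–15:00.
Gita ∩ Chen ∩ Wyatt ∩ Isla ∩ Ravi: (none).
No common window.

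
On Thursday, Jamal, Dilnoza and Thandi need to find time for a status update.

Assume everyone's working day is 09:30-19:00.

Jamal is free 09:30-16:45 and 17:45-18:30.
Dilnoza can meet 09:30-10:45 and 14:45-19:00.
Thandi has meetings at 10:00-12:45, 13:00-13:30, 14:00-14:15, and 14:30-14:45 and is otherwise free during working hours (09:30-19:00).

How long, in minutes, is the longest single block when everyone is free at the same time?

Thandi free within 09:30–19:00: 09:30–10:00, 12:45–13:00, 13:30–14:00, 14:15–14:30, 14:45–19:00.
Jamal ∩ Dilnoza: 09:30–10:45, 14:45–16:45, 17:45–18:30.
Jamal ∩ Dilnoza ∩ Thandi: 09:30–10:00, 14:45–16:45, 17:45–18:30.
Common window lengths: 30, 120, 45 min; longest is 120.

120 minutes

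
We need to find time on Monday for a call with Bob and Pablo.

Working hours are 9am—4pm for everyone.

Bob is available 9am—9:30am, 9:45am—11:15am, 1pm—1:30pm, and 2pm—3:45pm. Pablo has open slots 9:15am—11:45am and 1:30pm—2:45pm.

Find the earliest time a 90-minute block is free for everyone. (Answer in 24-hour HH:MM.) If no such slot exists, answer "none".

09:45

Bob ∩ Pablo: 09:15–09:30, 09:45–11:15, 14:00–14:45.
Windows ≥ 90 min: 09:45–11:15.
Earliest such window starts at 09:45.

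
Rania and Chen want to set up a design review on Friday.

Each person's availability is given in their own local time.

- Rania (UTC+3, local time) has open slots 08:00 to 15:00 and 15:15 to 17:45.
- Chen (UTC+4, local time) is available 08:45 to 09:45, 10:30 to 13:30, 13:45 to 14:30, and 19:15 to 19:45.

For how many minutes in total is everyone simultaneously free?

270 minutes

Rania → UTC: 05:00–12:00, 12:15–14:45.
Chen → UTC: 04:45–05:45, 06:30–09:30, 09:45–10:30, 15:15–15:45.
Rania ∩ Chen: 05:00–05:45, 06:30–09:30, 09:45–10:30.
Total common minutes: 45 + 180 + 45 = 270.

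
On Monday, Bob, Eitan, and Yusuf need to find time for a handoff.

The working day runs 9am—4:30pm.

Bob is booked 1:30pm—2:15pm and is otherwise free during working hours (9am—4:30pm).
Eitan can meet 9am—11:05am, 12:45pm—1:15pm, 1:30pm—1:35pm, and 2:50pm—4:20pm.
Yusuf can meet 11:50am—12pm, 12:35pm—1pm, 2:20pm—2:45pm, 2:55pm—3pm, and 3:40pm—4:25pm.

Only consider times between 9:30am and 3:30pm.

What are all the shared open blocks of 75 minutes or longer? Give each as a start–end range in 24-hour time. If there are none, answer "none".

Bob free within 09:00–16:30: 09:00–13:30, 14:15–16:30.
Bob ∩ Eitan: 09:00–11:05, 12:45–13:15, 14:50–16:20.
Bob ∩ Eitan ∩ Yusuf: 12:45–13:00, 14:55–15:00, 15:40–16:20.
Restricted to 09:30–15:30: 12:45–13:00, 14:55–15:00.
Windows ≥ 75 min: (none).

none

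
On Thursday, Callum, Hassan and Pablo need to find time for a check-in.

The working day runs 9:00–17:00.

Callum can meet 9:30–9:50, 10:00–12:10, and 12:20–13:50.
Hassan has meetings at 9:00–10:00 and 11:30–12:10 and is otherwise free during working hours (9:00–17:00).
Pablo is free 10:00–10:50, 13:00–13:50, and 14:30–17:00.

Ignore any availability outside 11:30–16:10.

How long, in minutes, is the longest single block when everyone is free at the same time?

Hassan free within 09:00–17:00: 10:00–11:30, 12:10–17:00.
Callum ∩ Hassan: 10:00–11:30, 12:20–13:50.
Callum ∩ Hassan ∩ Pablo: 10:00–10:50, 13:00–13:50.
Restricted to 11:30–16:10: 13:00–13:50.
Single common window of 50 minutes.

50 minutes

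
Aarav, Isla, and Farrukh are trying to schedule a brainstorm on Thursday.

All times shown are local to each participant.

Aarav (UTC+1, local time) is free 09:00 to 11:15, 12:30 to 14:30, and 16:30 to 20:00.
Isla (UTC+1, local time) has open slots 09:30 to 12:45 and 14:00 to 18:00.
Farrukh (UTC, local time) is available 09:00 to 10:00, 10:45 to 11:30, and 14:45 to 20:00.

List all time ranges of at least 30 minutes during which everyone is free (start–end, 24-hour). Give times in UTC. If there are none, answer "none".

Aarav → UTC: 08:00–10:15, 11:30–13:30, 15:30–19:00.
Isla → UTC: 08:30–11:45, 13:00–17:00.
Farrukh → UTC: 09:00–10:00, 10:45–11:30, 14:45–20:00.
Aarav ∩ Isla: 08:30–10:15, 11:30–11:45, 13:00–13:30, 15:30–17:00.
Aarav ∩ Isla ∩ Farrukh: 09:00–10:00, 15:30–17:00.
Windows ≥ 30 min: 09:00–10:00, 15:30–17:00.

09:00–10:00, 15:30–17:00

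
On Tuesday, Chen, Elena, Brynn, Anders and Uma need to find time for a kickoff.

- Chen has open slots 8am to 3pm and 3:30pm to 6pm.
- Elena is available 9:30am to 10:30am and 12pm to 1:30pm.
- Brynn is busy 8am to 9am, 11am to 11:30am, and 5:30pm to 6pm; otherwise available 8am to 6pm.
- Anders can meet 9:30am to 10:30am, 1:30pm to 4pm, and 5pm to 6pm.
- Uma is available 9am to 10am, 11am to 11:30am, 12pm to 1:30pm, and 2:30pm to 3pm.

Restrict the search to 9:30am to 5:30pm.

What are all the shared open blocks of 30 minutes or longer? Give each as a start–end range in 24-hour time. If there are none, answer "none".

09:30–10:00

Brynn free within 08:00–18:00: 09:00–11:00, 11:30–17:30.
Chen ∩ Elena: 09:30–10:30, 12:00–13:30.
Chen ∩ Elena ∩ Brynn: 09:30–10:30, 12:00–13:30.
Chen ∩ Elena ∩ Brynn ∩ Anders: 09:30–10:30.
Chen ∩ Elena ∩ Brynn ∩ Anders ∩ Uma: 09:30–10:00.
Restricted to 09:30–17:30: 09:30–10:00.
Windows ≥ 30 min: 09:30–10:00.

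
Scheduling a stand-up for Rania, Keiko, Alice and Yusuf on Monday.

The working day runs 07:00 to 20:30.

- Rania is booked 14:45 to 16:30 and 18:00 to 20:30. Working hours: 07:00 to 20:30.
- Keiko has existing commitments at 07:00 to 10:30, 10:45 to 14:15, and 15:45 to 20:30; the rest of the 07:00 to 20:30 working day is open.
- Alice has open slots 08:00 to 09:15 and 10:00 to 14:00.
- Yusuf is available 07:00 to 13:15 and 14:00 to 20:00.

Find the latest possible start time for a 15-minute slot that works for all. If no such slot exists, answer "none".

10:30

Rania free within 07:00–20:30: 07:00–14:45, 16:30–18:00.
Keiko free within 07:00–20:30: 10:30–10:45, 14:15–15:45.
Rania ∩ Keiko: 10:30–10:45, 14:15–14:45.
Rania ∩ Keiko ∩ Alice: 10:30–10:45.
Rania ∩ Keiko ∩ Alice ∩ Yusuf: 10:30–10:45.
Windows ≥ 15 min: 10:30–10:45.
Latest start in the last window 10:30–10:45 is 10:45 − 15 min = 10:30.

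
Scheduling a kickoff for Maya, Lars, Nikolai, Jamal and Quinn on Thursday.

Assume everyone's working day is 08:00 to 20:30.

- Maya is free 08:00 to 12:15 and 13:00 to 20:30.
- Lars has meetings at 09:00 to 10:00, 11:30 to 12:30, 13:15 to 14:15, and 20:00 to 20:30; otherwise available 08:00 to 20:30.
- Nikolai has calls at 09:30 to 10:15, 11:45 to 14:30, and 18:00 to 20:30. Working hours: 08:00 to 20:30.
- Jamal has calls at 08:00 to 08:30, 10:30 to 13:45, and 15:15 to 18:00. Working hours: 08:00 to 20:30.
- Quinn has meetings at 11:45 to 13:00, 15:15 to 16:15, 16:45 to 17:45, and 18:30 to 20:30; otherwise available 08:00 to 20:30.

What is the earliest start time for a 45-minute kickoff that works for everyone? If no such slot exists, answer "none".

Lars free within 08:00–20:30: 08:00–09:00, 10:00–11:30, 12:30–13:15, 14:15–20:00.
Nikolai free within 08:00–20:30: 08:00–09:30, 10:15–11:45, 14:30–18:00.
Jamal free within 08:00–20:30: 08:30–10:30, 13:45–15:15, 18:00–20:30.
Quinn free within 08:00–20:30: 08:00–11:45, 13:00–15:15, 16:15–16:45, 17:45–18:30.
Maya ∩ Lars: 08:00–09:00, 10:00–11:30, 13:00–13:15, 14:15–20:00.
Maya ∩ Lars ∩ Nikolai: 08:00–09:00, 10:15–11:30, 14:30–18:00.
Maya ∩ Lars ∩ Nikolai ∩ Jamal: 08:30–09:00, 10:15–10:30, 14:30–15:15.
Maya ∩ Lars ∩ Nikolai ∩ Jamal ∩ Quinn: 08:30–09:00, 10:15–10:30, 14:30–15:15.
Windows ≥ 45 min: 14:30–15:15.
Earliest such window starts at 14:30.

14:30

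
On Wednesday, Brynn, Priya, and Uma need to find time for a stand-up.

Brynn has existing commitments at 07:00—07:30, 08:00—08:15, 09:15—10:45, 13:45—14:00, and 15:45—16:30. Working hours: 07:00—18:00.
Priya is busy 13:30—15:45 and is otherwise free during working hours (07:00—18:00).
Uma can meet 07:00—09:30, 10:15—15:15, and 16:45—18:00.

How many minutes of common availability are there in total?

Brynn free within 07:00–18:00: 07:30–08:00, 08:15–09:15, 10:45–13:45, 14:00–15:45, 16:30–18:00.
Priya free within 07:00–18:00: 07:00–13:30, 15:45–18:00.
Brynn ∩ Priya: 07:30–08:00, 08:15–09:15, 10:45–13:30, 16:30–18:00.
Brynn ∩ Priya ∩ Uma: 07:30–08:00, 08:15–09:15, 10:45–13:30, 16:45–18:00.
Total common minutes: 30 + 60 + 165 + 75 = 330.

330 minutes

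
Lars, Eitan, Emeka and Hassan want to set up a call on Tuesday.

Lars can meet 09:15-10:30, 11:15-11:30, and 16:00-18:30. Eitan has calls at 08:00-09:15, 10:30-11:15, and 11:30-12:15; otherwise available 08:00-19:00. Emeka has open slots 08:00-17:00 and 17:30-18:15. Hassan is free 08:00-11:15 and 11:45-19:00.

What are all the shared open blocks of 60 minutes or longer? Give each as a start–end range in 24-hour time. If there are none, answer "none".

Eitan free within 08:00–19:00: 09:15–10:30, 11:15–11:30, 12:15–19:00.
Lars ∩ Eitan: 09:15–10:30, 11:15–11:30, 16:00–18:30.
Lars ∩ Eitan ∩ Emeka: 09:15–10:30, 11:15–11:30, 16:00–17:00, 17:30–18:15.
Lars ∩ Eitan ∩ Emeka ∩ Hassan: 09:15–10:30, 16:00–17:00, 17:30–18:15.
Windows ≥ 60 min: 09:15–10:30, 16:00–17:00.

09:15–10:30, 16:00–17:00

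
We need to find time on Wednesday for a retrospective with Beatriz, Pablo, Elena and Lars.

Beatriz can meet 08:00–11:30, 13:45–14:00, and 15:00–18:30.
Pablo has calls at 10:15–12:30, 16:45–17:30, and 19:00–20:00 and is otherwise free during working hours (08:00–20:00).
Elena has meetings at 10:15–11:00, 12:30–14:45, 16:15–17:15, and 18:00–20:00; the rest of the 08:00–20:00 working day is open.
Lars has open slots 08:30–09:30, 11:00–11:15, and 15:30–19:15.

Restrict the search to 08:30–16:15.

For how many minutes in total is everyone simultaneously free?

Pablo free within 08:00–20:00: 08:00–10:15, 12:30–16:45, 17:30–19:00.
Elena free within 08:00–20:00: 08:00–10:15, 11:00–12:30, 14:45–16:15, 17:15–18:00.
Beatriz ∩ Pablo: 08:00–10:15, 13:45–14:00, 15:00–16:45, 17:30–18:30.
Beatriz ∩ Pablo ∩ Elena: 08:00–10:15, 15:00–16:15, 17:30–18:00.
Beatriz ∩ Pablo ∩ Elena ∩ Lars: 08:30–09:30, 15:30–16:15, 17:30–18:00.
Restricted to 08:30–16:15: 08:30–09:30, 15:30–16:15.
Total common minutes: 60 + 45 = 105.

105 minutes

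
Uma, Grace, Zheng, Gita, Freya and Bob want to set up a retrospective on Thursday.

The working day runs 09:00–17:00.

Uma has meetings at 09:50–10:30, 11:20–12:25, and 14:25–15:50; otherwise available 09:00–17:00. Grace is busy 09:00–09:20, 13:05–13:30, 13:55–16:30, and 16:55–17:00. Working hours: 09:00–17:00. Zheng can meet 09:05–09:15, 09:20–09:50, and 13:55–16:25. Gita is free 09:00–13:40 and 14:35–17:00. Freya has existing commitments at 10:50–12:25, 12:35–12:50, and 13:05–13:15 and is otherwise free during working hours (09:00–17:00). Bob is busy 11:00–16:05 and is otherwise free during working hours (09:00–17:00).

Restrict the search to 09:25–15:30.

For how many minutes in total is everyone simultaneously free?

Uma free within 09:00–17:00: 09:00–09:50, 10:30–11:20, 12:25–14:25, 15:50–17:00.
Grace free within 09:00–17:00: 09:20–13:05, 13:30–13:55, 16:30–16:55.
Freya free within 09:00–17:00: 09:00–10:50, 12:25–12:35, 12:50–13:05, 13:15–17:00.
Bob free within 09:00–17:00: 09:00–11:00, 16:05–17:00.
Uma ∩ Grace: 09:20–09:50, 10:30–11:20, 12:25–13:05, 13:30–13:55, 16:30–16:55.
Uma ∩ Grace ∩ Zheng: 09:20–09:50.
Uma ∩ Grace ∩ Zheng ∩ Gita: 09:20–09:50.
Uma ∩ Grace ∩ Zheng ∩ Gita ∩ Freya: 09:20–09:50.
Uma ∩ Grace ∩ Zheng ∩ Gita ∩ Freya ∩ Bob: 09:20–09:50.
Restricted to 09:25–15:30: 09:25–09:50.
Total common minutes: 25.

25 minutes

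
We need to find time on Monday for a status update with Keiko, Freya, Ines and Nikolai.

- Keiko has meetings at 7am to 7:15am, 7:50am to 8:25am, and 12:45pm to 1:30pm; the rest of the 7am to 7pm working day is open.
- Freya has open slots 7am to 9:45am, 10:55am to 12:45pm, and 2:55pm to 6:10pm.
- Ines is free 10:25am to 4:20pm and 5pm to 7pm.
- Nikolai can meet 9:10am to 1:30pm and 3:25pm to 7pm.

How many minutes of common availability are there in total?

235 minutes

Keiko free within 07:00–19:00: 07:15–07:50, 08:25–12:45, 13:30–19:00.
Keiko ∩ Freya: 07:15–07:50, 08:25–09:45, 10:55–12:45, 14:55–18:10.
Keiko ∩ Freya ∩ Ines: 10:55–12:45, 14:55–16:20, 17:00–18:10.
Keiko ∩ Freya ∩ Ines ∩ Nikolai: 10:55–12:45, 15:25–16:20, 17:00–18:10.
Total common minutes: 110 + 55 + 70 = 235.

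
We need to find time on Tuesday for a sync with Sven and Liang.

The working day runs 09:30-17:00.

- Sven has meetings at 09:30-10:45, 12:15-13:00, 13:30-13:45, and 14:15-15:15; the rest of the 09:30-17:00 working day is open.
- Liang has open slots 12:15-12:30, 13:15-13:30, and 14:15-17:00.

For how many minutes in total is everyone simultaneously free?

120 minutes

Sven free within 09:30–17:00: 10:45–12:15, 13:00–13:30, 13:45–14:15, 15:15–17:00.
Sven ∩ Liang: 13:15–13:30, 15:15–17:00.
Total common minutes: 15 + 105 = 120.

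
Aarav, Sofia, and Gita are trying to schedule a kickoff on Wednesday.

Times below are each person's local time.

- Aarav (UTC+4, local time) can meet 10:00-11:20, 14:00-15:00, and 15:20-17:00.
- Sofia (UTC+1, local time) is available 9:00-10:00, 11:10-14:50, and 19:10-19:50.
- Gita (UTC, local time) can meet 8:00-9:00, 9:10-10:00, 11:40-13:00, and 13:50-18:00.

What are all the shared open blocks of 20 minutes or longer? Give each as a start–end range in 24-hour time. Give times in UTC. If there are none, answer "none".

Aarav → UTC: 06:00–07:20, 10:00–11:00, 11:20–13:00.
Sofia → UTC: 08:00–09:00, 10:10–13:50, 18:10–18:50.
Gita → UTC: 08:00–09:00, 09:10–10:00, 11:40–13:00, 13:50–18:00.
Aarav ∩ Sofia: 10:10–11:00, 11:20–13:00.
Aarav ∩ Sofia ∩ Gita: 11:40–13:00.
Windows ≥ 20 min: 11:40–13:00.

11:40–13:00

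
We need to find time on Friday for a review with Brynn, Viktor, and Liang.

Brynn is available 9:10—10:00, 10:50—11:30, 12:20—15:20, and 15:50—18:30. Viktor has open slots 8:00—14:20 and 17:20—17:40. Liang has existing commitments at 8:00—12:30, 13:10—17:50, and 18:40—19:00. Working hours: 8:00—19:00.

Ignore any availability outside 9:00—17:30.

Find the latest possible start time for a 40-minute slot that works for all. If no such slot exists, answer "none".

Liang free within 08:00–19:00: 12:30–13:10, 17:50–18:40.
Brynn ∩ Viktor: 09:10–10:00, 10:50–11:30, 12:20–14:20, 17:20–17:40.
Brynn ∩ Viktor ∩ Liang: 12:30–13:10.
Restricted to 09:00–17:30: 12:30–13:10.
Windows ≥ 40 min: 12:30–13:10.
Latest start in the last window 12:30–13:10 is 13:10 − 40 min = 12:30.

12:30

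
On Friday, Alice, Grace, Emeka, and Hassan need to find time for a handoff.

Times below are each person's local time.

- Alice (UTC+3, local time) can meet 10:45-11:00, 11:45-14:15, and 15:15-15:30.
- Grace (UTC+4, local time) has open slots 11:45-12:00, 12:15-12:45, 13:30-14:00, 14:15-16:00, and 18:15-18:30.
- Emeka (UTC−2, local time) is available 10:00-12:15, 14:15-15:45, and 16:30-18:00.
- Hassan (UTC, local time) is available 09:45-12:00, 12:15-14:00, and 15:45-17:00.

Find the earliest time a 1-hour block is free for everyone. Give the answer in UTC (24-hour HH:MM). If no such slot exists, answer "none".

none

Alice → UTC: 07:45–08:00, 08:45–11:15, 12:15–12:30.
Grace → UTC: 07:45–08:00, 08:15–08:45, 09:30–10:00, 10:15–12:00, 14:15–14:30.
Emeka → UTC: 12:00–14:15, 16:15–17:45, 18:30–20:00.
Hassan → UTC: 09:45–12:00, 12:15–14:00, 15:45–17:00.
Alice ∩ Grace: 07:45–08:00, 09:30–10:00, 10:15–11:15.
Alice ∩ Grace ∩ Emeka: (none).
Alice ∩ Grace ∩ Emeka ∩ Hassan: (none).
Windows ≥ 60 min: (none).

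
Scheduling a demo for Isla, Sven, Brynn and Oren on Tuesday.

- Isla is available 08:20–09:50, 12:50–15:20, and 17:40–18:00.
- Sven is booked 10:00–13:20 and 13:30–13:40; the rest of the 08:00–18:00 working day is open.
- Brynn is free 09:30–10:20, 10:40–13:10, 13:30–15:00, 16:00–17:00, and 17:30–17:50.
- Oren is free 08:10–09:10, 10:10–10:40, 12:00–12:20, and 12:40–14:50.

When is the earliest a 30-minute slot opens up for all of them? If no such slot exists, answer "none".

13:40

Sven free within 08:00–18:00: 08:00–10:00, 13:20–13:30, 13:40–18:00.
Isla ∩ Sven: 08:20–09:50, 13:20–13:30, 13:40–15:20, 17:40–18:00.
Isla ∩ Sven ∩ Brynn: 09:30–09:50, 13:40–15:00, 17:40–17:50.
Isla ∩ Sven ∩ Brynn ∩ Oren: 13:40–14:50.
Windows ≥ 30 min: 13:40–14:50.
Earliest such window starts at 13:40.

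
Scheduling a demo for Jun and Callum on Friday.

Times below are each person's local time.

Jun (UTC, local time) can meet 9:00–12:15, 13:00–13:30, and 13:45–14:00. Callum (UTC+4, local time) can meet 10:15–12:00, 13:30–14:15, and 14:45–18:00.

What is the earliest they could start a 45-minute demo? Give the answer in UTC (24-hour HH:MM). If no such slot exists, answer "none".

Jun → UTC: 09:00–12:15, 13:00–13:30, 13:45–14:00.
Callum → UTC: 06:15–08:00, 09:30–10:15, 10:45–14:00.
Jun ∩ Callum: 09:30–10:15, 10:45–12:15, 13:00–13:30, 13:45–14:00.
Windows ≥ 45 min: 09:30–10:15, 10:45–12:15.
Earliest such window starts at 09:30.

09:30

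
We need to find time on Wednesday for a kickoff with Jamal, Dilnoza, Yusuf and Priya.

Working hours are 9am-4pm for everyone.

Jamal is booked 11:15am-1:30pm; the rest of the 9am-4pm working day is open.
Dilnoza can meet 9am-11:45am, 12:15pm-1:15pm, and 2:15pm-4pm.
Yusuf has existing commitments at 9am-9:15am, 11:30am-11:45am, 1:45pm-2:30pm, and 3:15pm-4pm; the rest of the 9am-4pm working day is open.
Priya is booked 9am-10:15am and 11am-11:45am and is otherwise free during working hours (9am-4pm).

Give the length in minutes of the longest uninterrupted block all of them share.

Jamal free within 09:00–16:00: 09:00–11:15, 13:30–16:00.
Yusuf free within 09:00–16:00: 09:15–11:30, 11:45–13:45, 14:30–15:15.
Priya free within 09:00–16:00: 10:15–11:00, 11:45–16:00.
Jamal ∩ Dilnoza: 09:00–11:15, 14:15–16:00.
Jamal ∩ Dilnoza ∩ Yusuf: 09:15–11:15, 14:30–15:15.
Jamal ∩ Dilnoza ∩ Yusuf ∩ Priya: 10:15–11:00, 14:30–15:15.
Common window lengths: 45, 45 min; longest is 45.

45 minutes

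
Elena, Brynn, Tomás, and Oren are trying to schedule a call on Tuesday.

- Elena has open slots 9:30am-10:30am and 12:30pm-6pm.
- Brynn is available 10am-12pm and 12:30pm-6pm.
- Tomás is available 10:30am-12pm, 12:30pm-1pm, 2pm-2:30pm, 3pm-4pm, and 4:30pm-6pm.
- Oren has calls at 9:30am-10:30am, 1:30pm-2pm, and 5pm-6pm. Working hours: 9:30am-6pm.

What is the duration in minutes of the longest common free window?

Oren free within 09:30–18:00: 10:30–13:30, 14:00–17:00.
Elena ∩ Brynn: 10:00–10:30, 12:30–18:00.
Elena ∩ Brynn ∩ Tomás: 12:30–13:00, 14:00–14:30, 15:00–16:00, 16:30–18:00.
Elena ∩ Brynn ∩ Tomás ∩ Oren: 12:30–13:00, 14:00–14:30, 15:00–16:00, 16:30–17:00.
Common window lengths: 30, 30, 60, 30 min; longest is 60.

60 minutes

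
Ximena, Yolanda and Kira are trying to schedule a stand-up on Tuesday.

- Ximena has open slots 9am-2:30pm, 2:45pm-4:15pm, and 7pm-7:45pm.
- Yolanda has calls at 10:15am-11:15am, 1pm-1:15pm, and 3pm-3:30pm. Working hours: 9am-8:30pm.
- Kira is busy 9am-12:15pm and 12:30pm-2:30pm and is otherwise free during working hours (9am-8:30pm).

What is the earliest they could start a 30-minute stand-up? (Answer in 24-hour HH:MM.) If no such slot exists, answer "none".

15:30

Yolanda free within 09:00–20:30: 09:00–10:15, 11:15–13:00, 13:15–15:00, 15:30–20:30.
Kira free within 09:00–20:30: 12:15–12:30, 14:30–20:30.
Ximena ∩ Yolanda: 09:00–10:15, 11:15–13:00, 13:15–14:30, 14:45–15:00, 15:30–16:15, 19:00–19:45.
Ximena ∩ Yolanda ∩ Kira: 12:15–12:30, 14:45–15:00, 15:30–16:15, 19:00–19:45.
Windows ≥ 30 min: 15:30–16:15, 19:00–19:45.
Earliest such window starts at 15:30.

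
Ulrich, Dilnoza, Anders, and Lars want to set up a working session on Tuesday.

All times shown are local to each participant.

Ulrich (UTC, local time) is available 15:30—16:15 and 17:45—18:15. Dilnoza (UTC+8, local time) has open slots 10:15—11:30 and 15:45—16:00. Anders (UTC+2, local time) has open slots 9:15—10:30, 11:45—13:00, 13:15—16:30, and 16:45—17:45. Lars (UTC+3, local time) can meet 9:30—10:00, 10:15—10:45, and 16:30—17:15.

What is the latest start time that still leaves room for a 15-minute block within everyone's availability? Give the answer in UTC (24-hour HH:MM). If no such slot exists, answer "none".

Ulrich → UTC: 15:30–16:15, 17:45–18:15.
Dilnoza → UTC: 02:15–03:30, 07:45–08:00.
Anders → UTC: 07:15–08:30, 09:45–11:00, 11:15–14:30, 14:45–15:45.
Lars → UTC: 06:30–07:00, 07:15–07:45, 13:30–14:15.
Ulrich ∩ Dilnoza: (none).
Ulrich ∩ Dilnoza ∩ Anders: (none).
Ulrich ∩ Dilnoza ∩ Anders ∩ Lars: (none).
Windows ≥ 15 min: (none).

none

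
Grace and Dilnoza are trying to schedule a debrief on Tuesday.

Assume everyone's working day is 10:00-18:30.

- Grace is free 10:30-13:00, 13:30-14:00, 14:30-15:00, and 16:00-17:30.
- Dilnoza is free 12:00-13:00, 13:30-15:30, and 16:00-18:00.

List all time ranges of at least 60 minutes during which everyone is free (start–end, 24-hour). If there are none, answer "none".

Grace ∩ Dilnoza: 12:00–13:00, 13:30–14:00, 14:30–15:00, 16:00–17:30.
Windows ≥ 60 min: 12:00–13:00, 16:00–17:30.

12:00–13:00, 16:00–17:30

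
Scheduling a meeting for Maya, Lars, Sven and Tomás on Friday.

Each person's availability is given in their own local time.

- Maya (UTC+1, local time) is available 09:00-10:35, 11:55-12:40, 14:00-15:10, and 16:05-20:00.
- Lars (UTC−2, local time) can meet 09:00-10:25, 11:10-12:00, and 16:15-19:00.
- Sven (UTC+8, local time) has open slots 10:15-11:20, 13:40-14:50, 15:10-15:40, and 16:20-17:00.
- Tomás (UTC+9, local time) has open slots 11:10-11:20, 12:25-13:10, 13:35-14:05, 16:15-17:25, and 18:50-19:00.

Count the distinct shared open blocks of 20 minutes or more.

Maya → UTC: 08:00–09:35, 10:55–11:40, 13:00–14:10, 15:05–19:00.
Lars → UTC: 11:00–12:25, 13:10–14:00, 18:15–21:00.
Sven → UTC: 02:15–03:20, 05:40–06:50, 07:10–07:40, 08:20–09:00.
Tomás → UTC: 02:10–02:20, 03:25–04:10, 04:35–05:05, 07:15–08:25, 09:50–10:00.
Maya ∩ Lars: 11:00–11:40, 13:10–14:00, 18:15–19:00.
Maya ∩ Lars ∩ Sven: (none).
Maya ∩ Lars ∩ Sven ∩ Tomás: (none).
Windows ≥ 20 min: (none).
That's 0 windows.

0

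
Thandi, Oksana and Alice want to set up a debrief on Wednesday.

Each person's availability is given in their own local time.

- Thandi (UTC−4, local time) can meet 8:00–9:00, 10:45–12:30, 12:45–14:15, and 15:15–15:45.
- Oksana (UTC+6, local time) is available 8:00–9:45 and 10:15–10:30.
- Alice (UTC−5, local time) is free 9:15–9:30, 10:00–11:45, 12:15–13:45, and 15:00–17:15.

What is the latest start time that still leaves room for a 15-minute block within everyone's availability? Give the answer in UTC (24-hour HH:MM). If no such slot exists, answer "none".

none

Thandi → UTC: 12:00–13:00, 14:45–16:30, 16:45–18:15, 19:15–19:45.
Oksana → UTC: 02:00–03:45, 04:15–04:30.
Alice → UTC: 14:15–14:30, 15:00–16:45, 17:15–18:45, 20:00–22:15.
Thandi ∩ Oksana: (none).
Thandi ∩ Oksana ∩ Alice: (none).
Windows ≥ 15 min: (none).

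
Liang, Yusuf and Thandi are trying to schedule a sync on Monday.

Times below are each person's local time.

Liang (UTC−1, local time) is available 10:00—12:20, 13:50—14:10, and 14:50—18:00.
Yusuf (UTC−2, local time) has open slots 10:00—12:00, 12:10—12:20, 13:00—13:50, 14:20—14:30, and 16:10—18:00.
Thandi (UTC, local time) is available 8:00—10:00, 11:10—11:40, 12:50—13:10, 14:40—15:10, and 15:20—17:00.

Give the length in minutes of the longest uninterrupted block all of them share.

20 minutes

Liang → UTC: 11:00–13:20, 14:50–15:10, 15:50–19:00.
Yusuf → UTC: 12:00–14:00, 14:10–14:20, 15:00–15:50, 16:20–16:30, 18:10–20:00.
Thandi → UTC: 08:00–10:00, 11:10–11:40, 12:50–13:10, 14:40–15:10, 15:20–17:00.
Liang ∩ Yusuf: 12:00–13:20, 15:00–15:10, 16:20–16:30, 18:10–19:00.
Liang ∩ Yusuf ∩ Thandi: 12:50–13:10, 15:00–15:10, 16:20–16:30.
Common window lengths: 20, 10, 10 min; longest is 20.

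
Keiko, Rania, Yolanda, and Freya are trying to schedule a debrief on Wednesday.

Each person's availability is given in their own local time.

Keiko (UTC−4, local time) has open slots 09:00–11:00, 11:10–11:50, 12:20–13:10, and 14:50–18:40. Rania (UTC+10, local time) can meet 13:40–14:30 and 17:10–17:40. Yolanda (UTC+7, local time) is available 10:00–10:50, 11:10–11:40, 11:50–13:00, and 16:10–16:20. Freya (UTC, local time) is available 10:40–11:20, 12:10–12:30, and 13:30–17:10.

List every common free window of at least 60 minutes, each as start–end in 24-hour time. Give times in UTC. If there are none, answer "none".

none

Keiko → UTC: 13:00–15:00, 15:10–15:50, 16:20–17:10, 18:50–22:40.
Rania → UTC: 03:40–04:30, 07:10–07:40.
Yolanda → UTC: 03:00–03:50, 04:10–04:40, 04:50–06:00, 09:10–09:20.
Freya → UTC: 10:40–11:20, 12:10–12:30, 13:30–17:10.
Keiko ∩ Rania: (none).
Keiko ∩ Rania ∩ Yolanda: (none).
Keiko ∩ Rania ∩ Yolanda ∩ Freya: (none).
Windows ≥ 60 min: (none).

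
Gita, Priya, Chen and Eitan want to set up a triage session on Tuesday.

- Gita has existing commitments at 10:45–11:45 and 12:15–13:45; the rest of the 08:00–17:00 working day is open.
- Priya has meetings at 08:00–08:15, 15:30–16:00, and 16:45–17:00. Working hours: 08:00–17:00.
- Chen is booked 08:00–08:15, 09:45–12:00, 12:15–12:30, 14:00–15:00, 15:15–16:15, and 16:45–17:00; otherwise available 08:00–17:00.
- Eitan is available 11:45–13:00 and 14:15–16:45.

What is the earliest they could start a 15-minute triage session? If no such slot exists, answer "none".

Gita free within 08:00–17:00: 08:00–10:45, 11:45–12:15, 13:45–17:00.
Priya free within 08:00–17:00: 08:15–15:30, 16:00–16:45.
Chen free within 08:00–17:00: 08:15–09:45, 12:00–12:15, 12:30–14:00, 15:00–15:15, 16:15–16:45.
Gita ∩ Priya: 08:15–10:45, 11:45–12:15, 13:45–15:30, 16:00–16:45.
Gita ∩ Priya ∩ Chen: 08:15–09:45, 12:00–12:15, 13:45–14:00, 15:00–15:15, 16:15–16:45.
Gita ∩ Priya ∩ Chen ∩ Eitan: 12:00–12:15, 15:00–15:15, 16:15–16:45.
Windows ≥ 15 min: 12:00–12:15, 15:00–15:15, 16:15–16:45.
Earliest such window starts at 12:00.

12:00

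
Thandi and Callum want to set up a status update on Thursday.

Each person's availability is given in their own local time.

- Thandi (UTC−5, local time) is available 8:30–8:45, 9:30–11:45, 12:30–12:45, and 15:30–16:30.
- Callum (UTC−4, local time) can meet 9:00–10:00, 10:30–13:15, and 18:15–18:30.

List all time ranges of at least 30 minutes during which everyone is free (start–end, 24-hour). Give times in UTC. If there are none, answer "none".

14:30–16:45

Thandi → UTC: 13:30–13:45, 14:30–16:45, 17:30–17:45, 20:30–21:30.
Callum → UTC: 13:00–14:00, 14:30–17:15, 22:15–22:30.
Thandi ∩ Callum: 13:30–13:45, 14:30–16:45.
Windows ≥ 30 min: 14:30–16:45.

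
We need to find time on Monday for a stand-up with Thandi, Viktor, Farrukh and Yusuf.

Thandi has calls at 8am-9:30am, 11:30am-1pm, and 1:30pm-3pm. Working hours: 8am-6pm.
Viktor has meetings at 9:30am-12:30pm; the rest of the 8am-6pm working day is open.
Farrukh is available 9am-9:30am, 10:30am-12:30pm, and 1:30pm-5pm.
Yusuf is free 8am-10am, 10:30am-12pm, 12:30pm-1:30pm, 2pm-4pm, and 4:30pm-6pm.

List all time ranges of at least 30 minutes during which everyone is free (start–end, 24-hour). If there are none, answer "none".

Thandi free within 08:00–18:00: 09:30–11:30, 13:00–13:30, 15:00–18:00.
Viktor free within 08:00–18:00: 08:00–09:30, 12:30–18:00.
Thandi ∩ Viktor: 13:00–13:30, 15:00–18:00.
Thandi ∩ Viktor ∩ Farrukh: 15:00–17:00.
Thandi ∩ Viktor ∩ Farrukh ∩ Yusuf: 15:00–16:00, 16:30–17:00.
Windows ≥ 30 min: 15:00–16:00, 16:30–17:00.

15:00–16:00, 16:30–17:00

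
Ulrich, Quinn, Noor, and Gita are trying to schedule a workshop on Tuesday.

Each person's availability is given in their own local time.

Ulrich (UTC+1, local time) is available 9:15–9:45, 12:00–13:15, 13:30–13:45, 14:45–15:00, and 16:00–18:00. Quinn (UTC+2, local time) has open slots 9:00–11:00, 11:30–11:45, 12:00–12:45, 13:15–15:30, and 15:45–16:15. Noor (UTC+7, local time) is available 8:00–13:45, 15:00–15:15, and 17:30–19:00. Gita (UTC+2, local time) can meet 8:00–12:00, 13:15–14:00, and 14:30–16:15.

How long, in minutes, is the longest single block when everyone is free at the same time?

45 minutes

Ulrich → UTC: 08:15–08:45, 11:00–12:15, 12:30–12:45, 13:45–14:00, 15:00–17:00.
Quinn → UTC: 07:00–09:00, 09:30–09:45, 10:00–10:45, 11:15–13:30, 13:45–14:15.
Noor → UTC: 01:00–06:45, 08:00–08:15, 10:30–12:00.
Gita → UTC: 06:00–10:00, 11:15–12:00, 12:30–14:15.
Ulrich ∩ Quinn: 08:15–08:45, 11:15–12:15, 12:30–12:45, 13:45–14:00.
Ulrich ∩ Quinn ∩ Noor: 11:15–12:00.
Ulrich ∩ Quinn ∩ Noor ∩ Gita: 11:15–12:00.
Single common window of 45 minutes.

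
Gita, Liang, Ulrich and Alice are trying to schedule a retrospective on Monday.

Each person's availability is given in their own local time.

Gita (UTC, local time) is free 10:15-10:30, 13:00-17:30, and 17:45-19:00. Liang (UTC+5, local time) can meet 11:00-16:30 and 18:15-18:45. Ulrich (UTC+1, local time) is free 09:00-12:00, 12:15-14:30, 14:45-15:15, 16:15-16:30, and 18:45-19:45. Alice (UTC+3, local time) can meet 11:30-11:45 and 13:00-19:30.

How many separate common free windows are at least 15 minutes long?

2

Gita → UTC: 10:15–10:30, 13:00–17:30, 17:45–19:00.
Liang → UTC: 06:00–11:30, 13:15–13:45.
Ulrich → UTC: 08:00–11:00, 11:15–13:30, 13:45–14:15, 15:15–15:30, 17:45–18:45.
Alice → UTC: 08:30–08:45, 10:00–16:30.
Gita ∩ Liang: 10:15–10:30, 13:15–13:45.
Gita ∩ Liang ∩ Ulrich: 10:15–10:30, 13:15–13:30.
Gita ∩ Liang ∩ Ulrich ∩ Alice: 10:15–10:30, 13:15–13:30.
Windows ≥ 15 min: 10:15–10:30, 13:15–13:30.
That's 2 windows.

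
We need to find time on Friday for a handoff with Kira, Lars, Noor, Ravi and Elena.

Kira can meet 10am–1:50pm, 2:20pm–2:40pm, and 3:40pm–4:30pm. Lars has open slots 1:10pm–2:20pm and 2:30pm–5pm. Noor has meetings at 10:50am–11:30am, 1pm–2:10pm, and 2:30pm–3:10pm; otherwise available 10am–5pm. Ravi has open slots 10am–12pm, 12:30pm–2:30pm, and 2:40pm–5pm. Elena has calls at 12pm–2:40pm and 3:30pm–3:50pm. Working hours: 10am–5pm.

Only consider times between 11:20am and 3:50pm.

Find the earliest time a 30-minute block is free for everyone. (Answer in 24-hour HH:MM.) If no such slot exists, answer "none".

Noor free within 10:00–17:00: 10:00–10:50, 11:30–13:00, 14:10–14:30, 15:10–17:00.
Elena free within 10:00–17:00: 10:00–12:00, 14:40–15:30, 15:50–17:00.
Kira ∩ Lars: 13:10–13:50, 14:30–14:40, 15:40–16:30.
Kira ∩ Lars ∩ Noor: 15:40–16:30.
Kira ∩ Lars ∩ Noor ∩ Ravi: 15:40–16:30.
Kira ∩ Lars ∩ Noor ∩ Ravi ∩ Elena: 15:50–16:30.
Restricted to 11:20–15:50: (none).
Windows ≥ 30 min: (none).

none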